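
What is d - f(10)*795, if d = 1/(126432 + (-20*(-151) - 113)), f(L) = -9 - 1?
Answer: 1028245051/129339 ≈ 7950.0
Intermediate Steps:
f(L) = -10
d = 1/129339 (d = 1/(126432 + (3020 - 113)) = 1/(126432 + 2907) = 1/129339 ≈ 7.7316e-6)
d - f(10)*795 = 1/129339 - (-10)*795 = 1/129339 - 1*(-7950) = 1/129339 + 7950 = 1028245051/129339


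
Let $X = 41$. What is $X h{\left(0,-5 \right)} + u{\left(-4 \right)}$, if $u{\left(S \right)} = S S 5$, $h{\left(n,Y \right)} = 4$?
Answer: $244$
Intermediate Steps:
$u{\left(S \right)} = 5 S^{2}$ ($u{\left(S \right)} = S^{2} \cdot 5 = 5 S^{2}$)
$X h{\left(0,-5 \right)} + u{\left(-4 \right)} = 41 \cdot 4 + 5 \left(-4\right)^{2} = 164 + 5 \cdot 16 = 164 + 80 = 244$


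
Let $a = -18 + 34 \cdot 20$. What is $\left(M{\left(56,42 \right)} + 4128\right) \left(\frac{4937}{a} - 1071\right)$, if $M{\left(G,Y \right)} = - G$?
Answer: $- \frac{1433476340}{331} \approx -4.3307 \cdot 10^{6}$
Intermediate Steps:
$a = 662$ ($a = -18 + 680 = 662$)
$\left(M{\left(56,42 \right)} + 4128\right) \left(\frac{4937}{a} - 1071\right) = \left(\left(-1\right) 56 + 4128\right) \left(\frac{4937}{662} - 1071\right) = \left(-56 + 4128\right) \left(4937 \cdot \frac{1}{662} - 1071\right) = 4072 \left(\frac{4937}{662} - 1071\right) = 4072 \left(- \frac{704065}{662}\right) = - \frac{1433476340}{331}$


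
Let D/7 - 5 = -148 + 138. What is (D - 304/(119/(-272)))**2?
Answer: 21335161/49 ≈ 4.3541e+5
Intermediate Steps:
D = -35 (D = 35 + 7*(-148 + 138) = 35 + 7*(-10) = 35 - 70 = -35)
(D - 304/(119/(-272)))**2 = (-35 - 304/(119/(-272)))**2 = (-35 - 304/(119*(-1/272)))**2 = (-35 - 304/(-7/16))**2 = (-35 - 304*(-16/7))**2 = (-35 + 4864/7)**2 = (4619/7)**2 = 21335161/49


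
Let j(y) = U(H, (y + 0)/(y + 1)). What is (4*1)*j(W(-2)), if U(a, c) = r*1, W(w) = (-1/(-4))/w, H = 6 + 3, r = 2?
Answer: 8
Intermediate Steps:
H = 9
W(w) = 1/(4*w) (W(w) = (-1*(-1/4))/w = 1/(4*w))
U(a, c) = 2 (U(a, c) = 2*1 = 2)
j(y) = 2
(4*1)*j(W(-2)) = (4*1)*2 = 4*2 = 8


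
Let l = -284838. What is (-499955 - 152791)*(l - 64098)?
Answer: 227766578256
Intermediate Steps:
(-499955 - 152791)*(l - 64098) = (-499955 - 152791)*(-284838 - 64098) = -652746*(-348936) = 227766578256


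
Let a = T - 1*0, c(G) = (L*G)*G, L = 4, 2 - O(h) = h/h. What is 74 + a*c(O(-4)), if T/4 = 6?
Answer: 170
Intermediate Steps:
T = 24 (T = 4*6 = 24)
O(h) = 1 (O(h) = 2 - h/h = 2 - 1*1 = 2 - 1 = 1)
c(G) = 4*G**2 (c(G) = (4*G)*G = 4*G**2)
a = 24 (a = 24 - 1*0 = 24 + 0 = 24)
74 + a*c(O(-4)) = 74 + 24*(4*1**2) = 74 + 24*(4*1) = 74 + 24*4 = 74 + 96 = 170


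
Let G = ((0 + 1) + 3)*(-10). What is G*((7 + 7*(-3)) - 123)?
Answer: 5480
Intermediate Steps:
G = -40 (G = (1 + 3)*(-10) = 4*(-10) = -40)
G*((7 + 7*(-3)) - 123) = -40*((7 + 7*(-3)) - 123) = -40*((7 - 21) - 123) = -40*(-14 - 123) = -40*(-137) = 5480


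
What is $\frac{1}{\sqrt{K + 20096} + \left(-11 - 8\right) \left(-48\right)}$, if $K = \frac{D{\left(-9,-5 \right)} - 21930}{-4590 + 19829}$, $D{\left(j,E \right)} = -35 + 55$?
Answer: $\frac{330904}{294493471} - \frac{\sqrt{95234741574}}{1766960826} \approx 0.00094899$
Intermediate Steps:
$D{\left(j,E \right)} = 20$
$K = - \frac{3130}{2177}$ ($K = \frac{20 - 21930}{-4590 + 19829} = - \frac{21910}{15239} = \left(-21910\right) \frac{1}{15239} = - \frac{3130}{2177} \approx -1.4378$)
$\frac{1}{\sqrt{K + 20096} + \left(-11 - 8\right) \left(-48\right)} = \frac{1}{\sqrt{- \frac{3130}{2177} + 20096} + \left(-11 - 8\right) \left(-48\right)} = \frac{1}{\sqrt{\frac{43745862}{2177}} - -912} = \frac{1}{\frac{\sqrt{95234741574}}{2177} + 912} = \frac{1}{912 + \frac{\sqrt{95234741574}}{2177}}$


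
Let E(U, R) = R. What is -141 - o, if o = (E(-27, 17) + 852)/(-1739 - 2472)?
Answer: -592882/4211 ≈ -140.79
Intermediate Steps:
o = -869/4211 (o = (17 + 852)/(-1739 - 2472) = 869/(-4211) = 869*(-1/4211) = -869/4211 ≈ -0.20636)
-141 - o = -141 - 1*(-869/4211) = -141 + 869/4211 = -592882/4211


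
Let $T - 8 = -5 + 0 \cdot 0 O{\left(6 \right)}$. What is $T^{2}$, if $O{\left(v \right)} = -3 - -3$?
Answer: $9$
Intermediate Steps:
$O{\left(v \right)} = 0$ ($O{\left(v \right)} = -3 + 3 = 0$)
$T = 3$ ($T = 8 - \left(5 - 0 \cdot 0 \cdot 0\right) = 8 + \left(-5 + 0 \cdot 0\right) = 8 + \left(-5 + 0\right) = 8 - 5 = 3$)
$T^{2} = 3^{2} = 9$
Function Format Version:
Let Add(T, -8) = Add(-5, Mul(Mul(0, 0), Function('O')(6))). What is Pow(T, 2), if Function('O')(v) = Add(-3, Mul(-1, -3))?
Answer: 9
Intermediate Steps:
Function('O')(v) = 0 (Function('O')(v) = Add(-3, 3) = 0)
T = 3 (T = Add(8, Add(-5, Mul(Mul(0, 0), 0))) = Add(8, Add(-5, Mul(0, 0))) = Add(8, Add(-5, 0)) = Add(8, -5) = 3)
Pow(T, 2) = Pow(3, 2) = 9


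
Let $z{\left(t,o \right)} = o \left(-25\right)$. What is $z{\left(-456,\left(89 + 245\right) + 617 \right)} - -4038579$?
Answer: $4014804$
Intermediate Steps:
$z{\left(t,o \right)} = - 25 o$
$z{\left(-456,\left(89 + 245\right) + 617 \right)} - -4038579 = - 25 \left(\left(89 + 245\right) + 617\right) - -4038579 = - 25 \left(334 + 617\right) + 4038579 = \left(-25\right) 951 + 4038579 = -23775 + 4038579 = 4014804$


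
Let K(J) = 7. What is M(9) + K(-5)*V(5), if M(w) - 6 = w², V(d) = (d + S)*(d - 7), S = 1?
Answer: 3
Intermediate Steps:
V(d) = (1 + d)*(-7 + d) (V(d) = (d + 1)*(d - 7) = (1 + d)*(-7 + d))
M(w) = 6 + w²
M(9) + K(-5)*V(5) = (6 + 9²) + 7*(-7 + 5² - 6*5) = (6 + 81) + 7*(-7 + 25 - 30) = 87 + 7*(-12) = 87 - 84 = 3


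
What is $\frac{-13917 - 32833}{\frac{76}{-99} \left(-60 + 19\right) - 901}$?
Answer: $\frac{4628250}{86083} \approx 53.765$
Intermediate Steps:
$\frac{-13917 - 32833}{\frac{76}{-99} \left(-60 + 19\right) - 901} = - \frac{46750}{76 \left(- \frac{1}{99}\right) \left(-41\right) - 901} = - \frac{46750}{\left(- \frac{76}{99}\right) \left(-41\right) - 901} = - \frac{46750}{\frac{3116}{99} - 901} = - \frac{46750}{- \frac{86083}{99}} = \left(-46750\right) \left(- \frac{99}{86083}\right) = \frac{4628250}{86083}$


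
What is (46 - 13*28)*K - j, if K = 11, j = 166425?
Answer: -169923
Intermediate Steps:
(46 - 13*28)*K - j = (46 - 13*28)*11 - 1*166425 = (46 - 364)*11 - 166425 = -318*11 - 166425 = -3498 - 166425 = -169923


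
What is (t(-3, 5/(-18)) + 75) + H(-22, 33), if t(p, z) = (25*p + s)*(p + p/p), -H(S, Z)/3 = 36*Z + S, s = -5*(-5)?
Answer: -3323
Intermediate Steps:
s = 25
H(S, Z) = -108*Z - 3*S (H(S, Z) = -3*(36*Z + S) = -3*(S + 36*Z) = -108*Z - 3*S)
t(p, z) = (1 + p)*(25 + 25*p) (t(p, z) = (25*p + 25)*(p + p/p) = (25 + 25*p)*(p + 1) = (25 + 25*p)*(1 + p) = (1 + p)*(25 + 25*p))
(t(-3, 5/(-18)) + 75) + H(-22, 33) = ((25 + 25*(-3)**2 + 50*(-3)) + 75) + (-108*33 - 3*(-22)) = ((25 + 25*9 - 150) + 75) + (-3564 + 66) = ((25 + 225 - 150) + 75) - 3498 = (100 + 75) - 3498 = 175 - 3498 = -3323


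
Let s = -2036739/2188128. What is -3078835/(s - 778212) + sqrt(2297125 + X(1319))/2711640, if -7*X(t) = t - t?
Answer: 449125671392/113521966925 + sqrt(91885)/542328 ≈ 3.9568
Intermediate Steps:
X(t) = 0 (X(t) = -(t - t)/7 = -1/7*0 = 0)
s = -678913/729376 (s = -2036739*1/2188128 = -678913/729376 ≈ -0.93081)
-3078835/(s - 778212) + sqrt(2297125 + X(1319))/2711640 = -3078835/(-678913/729376 - 778212) + sqrt(2297125 + 0)/2711640 = -3078835/(-567609834625/729376) + sqrt(2297125)*(1/2711640) = -3078835*(-729376/567609834625) + (5*sqrt(91885))*(1/2711640) = 449125671392/113521966925 + sqrt(91885)/542328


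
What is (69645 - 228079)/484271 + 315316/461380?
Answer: 1170589937/3285778735 ≈ 0.35626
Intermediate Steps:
(69645 - 228079)/484271 + 315316/461380 = -158434*1/484271 + 315316*(1/461380) = -158434/484271 + 4637/6785 = 1170589937/3285778735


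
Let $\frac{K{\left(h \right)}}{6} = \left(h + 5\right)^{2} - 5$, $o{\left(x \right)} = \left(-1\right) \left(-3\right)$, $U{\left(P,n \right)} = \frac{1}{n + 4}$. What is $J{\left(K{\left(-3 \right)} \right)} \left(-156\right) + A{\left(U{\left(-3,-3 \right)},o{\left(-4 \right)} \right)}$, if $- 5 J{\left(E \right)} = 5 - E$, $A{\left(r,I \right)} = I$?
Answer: $\frac{1731}{5} \approx 346.2$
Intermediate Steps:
$U{\left(P,n \right)} = \frac{1}{4 + n}$
$o{\left(x \right)} = 3$
$K{\left(h \right)} = -30 + 6 \left(5 + h\right)^{2}$ ($K{\left(h \right)} = 6 \left(\left(h + 5\right)^{2} - 5\right) = 6 \left(\left(5 + h\right)^{2} - 5\right) = 6 \left(-5 + \left(5 + h\right)^{2}\right) = -30 + 6 \left(5 + h\right)^{2}$)
$J{\left(E \right)} = -1 + \frac{E}{5}$ ($J{\left(E \right)} = - \frac{5 - E}{5} = -1 + \frac{E}{5}$)
$J{\left(K{\left(-3 \right)} \right)} \left(-156\right) + A{\left(U{\left(-3,-3 \right)},o{\left(-4 \right)} \right)} = \left(-1 + \frac{-30 + 6 \left(5 - 3\right)^{2}}{5}\right) \left(-156\right) + 3 = \left(-1 + \frac{-30 + 6 \cdot 2^{2}}{5}\right) \left(-156\right) + 3 = \left(-1 + \frac{-30 + 6 \cdot 4}{5}\right) \left(-156\right) + 3 = \left(-1 + \frac{-30 + 24}{5}\right) \left(-156\right) + 3 = \left(-1 + \frac{1}{5} \left(-6\right)\right) \left(-156\right) + 3 = \left(-1 - \frac{6}{5}\right) \left(-156\right) + 3 = \left(- \frac{11}{5}\right) \left(-156\right) + 3 = \frac{1716}{5} + 3 = \frac{1731}{5}$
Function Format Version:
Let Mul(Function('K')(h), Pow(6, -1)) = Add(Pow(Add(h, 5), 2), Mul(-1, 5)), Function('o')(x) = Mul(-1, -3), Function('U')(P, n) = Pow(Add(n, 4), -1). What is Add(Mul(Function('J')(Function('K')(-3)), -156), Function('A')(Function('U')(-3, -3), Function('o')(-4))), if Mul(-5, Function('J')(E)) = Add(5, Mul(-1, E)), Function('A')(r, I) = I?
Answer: Rational(1731, 5) ≈ 346.20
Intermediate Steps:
Function('U')(P, n) = Pow(Add(4, n), -1)
Function('o')(x) = 3
Function('K')(h) = Add(-30, Mul(6, Pow(Add(5, h), 2))) (Function('K')(h) = Mul(6, Add(Pow(Add(h, 5), 2), Mul(-1, 5))) = Mul(6, Add(Pow(Add(5, h), 2), -5)) = Mul(6, Add(-5, Pow(Add(5, h), 2))) = Add(-30, Mul(6, Pow(Add(5, h), 2))))
Function('J')(E) = Add(-1, Mul(Rational(1, 5), E)) (Function('J')(E) = Mul(Rational(-1, 5), Add(5, Mul(-1, E))) = Add(-1, Mul(Rational(1, 5), E)))
Add(Mul(Function('J')(Function('K')(-3)), -156), Function('A')(Function('U')(-3, -3), Function('o')(-4))) = Add(Mul(Add(-1, Mul(Rational(1, 5), Add(-30, Mul(6, Pow(Add(5, -3), 2))))), -156), 3) = Add(Mul(Add(-1, Mul(Rational(1, 5), Add(-30, Mul(6, Pow(2, 2))))), -156), 3) = Add(Mul(Add(-1, Mul(Rational(1, 5), Add(-30, Mul(6, 4)))), -156), 3) = Add(Mul(Add(-1, Mul(Rational(1, 5), Add(-30, 24))), -156), 3) = Add(Mul(Add(-1, Mul(Rational(1, 5), -6)), -156), 3) = Add(Mul(Add(-1, Rational(-6, 5)), -156), 3) = Add(Mul(Rational(-11, 5), -156), 3) = Add(Rational(1716, 5), 3) = Rational(1731, 5)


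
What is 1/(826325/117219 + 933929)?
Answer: 117219/109475049776 ≈ 1.0707e-6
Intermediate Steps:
1/(826325/117219 + 933929) = 1/(109475049776/117219) = 117219/109475049776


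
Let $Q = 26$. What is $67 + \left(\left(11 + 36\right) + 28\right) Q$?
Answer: $2017$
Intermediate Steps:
$67 + \left(\left(11 + 36\right) + 28\right) Q = 67 + \left(\left(11 + 36\right) + 28\right) 26 = 67 + \left(47 + 28\right) 26 = 67 + 75 \cdot 26 = 67 + 1950 = 2017$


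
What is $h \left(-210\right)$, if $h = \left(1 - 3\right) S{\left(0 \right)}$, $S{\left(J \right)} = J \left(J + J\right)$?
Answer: $0$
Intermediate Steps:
$S{\left(J \right)} = 2 J^{2}$ ($S{\left(J \right)} = J 2 J = 2 J^{2}$)
$h = 0$ ($h = \left(1 - 3\right) 2 \cdot 0^{2} = - 2 \cdot 2 \cdot 0 = \left(-2\right) 0 = 0$)
$h \left(-210\right) = 0 \left(-210\right) = 0$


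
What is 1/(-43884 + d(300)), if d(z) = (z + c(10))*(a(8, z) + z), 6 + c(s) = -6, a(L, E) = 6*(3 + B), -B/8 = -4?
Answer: 1/102996 ≈ 9.7091e-6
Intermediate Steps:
B = 32 (B = -8*(-4) = 32)
a(L, E) = 210 (a(L, E) = 6*(3 + 32) = 6*35 = 210)
c(s) = -12 (c(s) = -6 - 6 = -12)
d(z) = (-12 + z)*(210 + z) (d(z) = (z - 12)*(210 + z) = (-12 + z)*(210 + z))
1/(-43884 + d(300)) = 1/(-43884 + (-2520 + 300² + 198*300)) = 1/(-43884 + (-2520 + 90000 + 59400)) = 1/(-43884 + 146880) = 1/102996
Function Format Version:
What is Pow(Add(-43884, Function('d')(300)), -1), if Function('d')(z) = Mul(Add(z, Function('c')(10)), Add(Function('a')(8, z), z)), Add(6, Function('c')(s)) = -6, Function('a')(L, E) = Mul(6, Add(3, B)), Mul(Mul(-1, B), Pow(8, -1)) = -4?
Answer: Rational(1, 102996) ≈ 9.7091e-6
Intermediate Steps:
B = 32 (B = Mul(-8, -4) = 32)
Function('a')(L, E) = 210 (Function('a')(L, E) = Mul(6, Add(3, 32)) = Mul(6, 35) = 210)
Function('c')(s) = -12 (Function('c')(s) = Add(-6, -6) = -12)
Function('d')(z) = Mul(Add(-12, z), Add(210, z)) (Function('d')(z) = Mul(Add(z, -12), Add(210, z)) = Mul(Add(-12, z), Add(210, z)))
Pow(Add(-43884, Function('d')(300)), -1) = Pow(Add(-43884, Add(-2520, Pow(300, 2), Mul(198, 300))), -1) = Pow(Add(-43884, Add(-2520, 90000, 59400)), -1) = Pow(Add(-43884, 146880), -1) = Pow(102996, -1) = Rational(1, 102996)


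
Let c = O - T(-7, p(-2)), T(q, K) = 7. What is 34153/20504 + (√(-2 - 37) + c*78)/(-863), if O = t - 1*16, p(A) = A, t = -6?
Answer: 75854087/17694952 - I*√39/863 ≈ 4.2868 - 0.0072364*I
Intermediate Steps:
O = -22 (O = -6 - 1*16 = -6 - 16 = -22)
c = -29 (c = -22 - 1*7 = -22 - 7 = -29)
34153/20504 + (√(-2 - 37) + c*78)/(-863) = 34153/20504 + (√(-2 - 37) - 29*78)/(-863) = 34153*(1/20504) + (√(-39) - 2262)*(-1/863) = 34153/20504 + (I*√39 - 2262)*(-1/863) = 34153/20504 + (-2262 + I*√39)*(-1/863) = 34153/20504 + (2262/863 - I*√39/863) = 75854087/17694952 - I*√39/863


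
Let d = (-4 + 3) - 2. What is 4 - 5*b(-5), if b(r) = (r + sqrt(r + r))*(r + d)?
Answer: -196 + 40*I*sqrt(10) ≈ -196.0 + 126.49*I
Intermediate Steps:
d = -3 (d = -1 - 2 = -3)
b(r) = (-3 + r)*(r + sqrt(2)*sqrt(r)) (b(r) = (r + sqrt(r + r))*(r - 3) = (r + sqrt(2*r))*(-3 + r) = (r + sqrt(2)*sqrt(r))*(-3 + r) = (-3 + r)*(r + sqrt(2)*sqrt(r)))
4 - 5*b(-5) = 4 - 5*((-5)**2 - 3*(-5) + sqrt(2)*(-5)**(3/2) - 3*sqrt(2)*sqrt(-5)) = 4 - 5*(25 + 15 + sqrt(2)*(-5*I*sqrt(5)) - 3*sqrt(2)*I*sqrt(5)) = 4 - 5*(25 + 15 - 5*I*sqrt(10) - 3*I*sqrt(10)) = 4 - 5*(40 - 8*I*sqrt(10)) = 4 + (-200 + 40*I*sqrt(10)) = -196 + 40*I*sqrt(10)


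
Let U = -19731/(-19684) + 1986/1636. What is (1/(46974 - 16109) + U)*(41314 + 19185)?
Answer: 33318908856631219/248486583940 ≈ 1.3409e+5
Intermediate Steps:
U = 17843085/8050756 (U = -19731*(-1/19684) + 1986*(1/1636) = 19731/19684 + 993/818 = 17843085/8050756 ≈ 2.2163)
(1/(46974 - 16109) + U)*(41314 + 19185) = (1/(46974 - 16109) + 17843085/8050756)*(41314 + 19185) = (1/30865 + 17843085/8050756)*60499 = (550734869281/248486583940)*60499 = 33318908856631219/248486583940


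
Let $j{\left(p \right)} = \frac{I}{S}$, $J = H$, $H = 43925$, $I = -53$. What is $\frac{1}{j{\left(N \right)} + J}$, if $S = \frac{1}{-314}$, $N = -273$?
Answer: $\frac{1}{60567} \approx 1.6511 \cdot 10^{-5}$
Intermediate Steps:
$J = 43925$
$S = - \frac{1}{314} \approx -0.0031847$
$j{\left(p \right)} = 16642$ ($j{\left(p \right)} = - \frac{53}{- \frac{1}{314}} = \left(-53\right) \left(-314\right) = 16642$)
$\frac{1}{j{\left(N \right)} + J} = \frac{1}{16642 + 43925} = \frac{1}{60567}$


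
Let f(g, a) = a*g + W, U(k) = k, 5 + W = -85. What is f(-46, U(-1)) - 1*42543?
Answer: -42587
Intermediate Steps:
W = -90 (W = -5 - 85 = -90)
f(g, a) = -90 + a*g (f(g, a) = a*g - 90 = -90 + a*g)
f(-46, U(-1)) - 1*42543 = (-90 - 1*(-46)) - 1*42543 = (-90 + 46) - 42543 = -44 - 42543 = -42587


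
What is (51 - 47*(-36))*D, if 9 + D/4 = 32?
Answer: 160356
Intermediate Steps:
D = 92 (D = -36 + 4*32 = -36 + 128 = 92)
(51 - 47*(-36))*D = (51 - 47*(-36))*92 = (51 + 1692)*92 = 1743*92 = 160356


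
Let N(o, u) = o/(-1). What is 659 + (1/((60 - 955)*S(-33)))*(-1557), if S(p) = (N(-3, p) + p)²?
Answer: 58980673/89500 ≈ 659.00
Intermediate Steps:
N(o, u) = -o (N(o, u) = o*(-1) = -o)
S(p) = (3 + p)² (S(p) = (-1*(-3) + p)² = (3 + p)²)
659 + (1/((60 - 955)*S(-33)))*(-1557) = 659 + (1/((60 - 955)*((3 - 33)²)))*(-1557) = 659 + (1/((-895)*((-30)²)))*(-1557) = 659 - 1/895/900*(-1557) = 659 - 1/895*1/900*(-1557) = 659 - 1/805500*(-1557) = 659 + 173/89500 = 58980673/89500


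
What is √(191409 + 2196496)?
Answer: √2387905 ≈ 1545.3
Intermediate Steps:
√(191409 + 2196496) = √2387905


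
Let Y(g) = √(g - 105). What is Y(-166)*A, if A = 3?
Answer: 3*I*√271 ≈ 49.386*I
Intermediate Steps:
Y(g) = √(-105 + g)
Y(-166)*A = √(-105 - 166)*3 = √(-271)*3 = (I*√271)*3 = 3*I*√271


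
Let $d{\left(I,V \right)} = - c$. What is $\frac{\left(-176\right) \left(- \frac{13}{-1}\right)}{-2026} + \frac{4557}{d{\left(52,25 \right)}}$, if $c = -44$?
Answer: $\frac{4666577}{44572} \approx 104.7$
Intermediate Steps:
$d{\left(I,V \right)} = 44$ ($d{\left(I,V \right)} = \left(-1\right) \left(-44\right) = 44$)
$\frac{\left(-176\right) \left(- \frac{13}{-1}\right)}{-2026} + \frac{4557}{d{\left(52,25 \right)}} = \frac{\left(-176\right) \left(- \frac{13}{-1}\right)}{-2026} + \frac{4557}{44} = - 176 \left(\left(-13\right) \left(-1\right)\right) \left(- \frac{1}{2026}\right) + 4557 \cdot \frac{1}{44} = \left(-176\right) 13 \left(- \frac{1}{2026}\right) + \frac{4557}{44} = \left(-2288\right) \left(- \frac{1}{2026}\right) + \frac{4557}{44} = \frac{1144}{1013} + \frac{4557}{44} = \frac{4666577}{44572}$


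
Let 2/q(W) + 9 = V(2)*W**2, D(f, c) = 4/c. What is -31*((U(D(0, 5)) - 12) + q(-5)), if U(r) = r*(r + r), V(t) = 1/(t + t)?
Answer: 97588/275 ≈ 354.87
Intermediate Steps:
V(t) = 1/(2*t)
U(r) = 2*r**2 (U(r) = r*(2*r) = 2*r**2)
q(W) = 2/(-9 + W**2/4) (q(W) = 2/(-9 + ((1/2)/2)*W**2) = 2/(-9 + ((1/2)*(1/2))*W**2) = 2/(-9 + W**2/4))
-31*((U(D(0, 5)) - 12) + q(-5)) = -31*((2*(4/5)**2 - 12) + 8/(-36 + (-5)**2)) = -31*((2*(4*(1/5))**2 - 12) + 8/(-36 + 25)) = -31*((2*(4/5)**2 - 12) + 8/(-11)) = -31*((2*(16/25) - 12) + 8*(-1/11)) = -31*((32/25 - 12) - 8/11) = -31*(-268/25 - 8/11) = -31*(-3148/275) = 97588/275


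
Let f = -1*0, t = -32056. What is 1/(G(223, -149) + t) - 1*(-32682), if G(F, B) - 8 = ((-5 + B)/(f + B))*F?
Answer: 154939152271/4740810 ≈ 32682.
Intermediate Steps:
f = 0
G(F, B) = 8 + F*(-5 + B)/B (G(F, B) = 8 + ((-5 + B)/(0 + B))*F = 8 + ((-5 + B)/B)*F = 8 + F*(-5 + B)/B)
1/(G(223, -149) + t) - 1*(-32682) = 1/((8 + 223 - 5*223/(-149)) - 32056) - 1*(-32682) = 1/((8 + 223 - 5*223*(-1/149)) - 32056) + 32682 = 1/((8 + 223 + 1115/149) - 32056) + 32682 = 1/(35534/149 - 32056) + 32682 = 1/(-4740810/149) + 32682 = -149/4740810 + 32682 = 154939152271/4740810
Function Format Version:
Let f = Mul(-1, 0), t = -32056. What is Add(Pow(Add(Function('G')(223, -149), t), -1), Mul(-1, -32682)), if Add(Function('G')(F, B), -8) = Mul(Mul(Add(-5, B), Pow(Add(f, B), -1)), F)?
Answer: Rational(154939152271, 4740810) ≈ 32682.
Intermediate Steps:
f = 0
Function('G')(F, B) = Add(8, Mul(F, Pow(B, -1), Add(-5, B))) (Function('G')(F, B) = Add(8, Mul(Mul(Add(-5, B), Pow(Add(0, B), -1)), F)) = Add(8, Mul(Mul(Add(-5, B), Pow(B, -1)), F)) = Add(8, Mul(Mul(Pow(B, -1), Add(-5, B)), F)) = Add(8, Mul(F, Pow(B, -1), Add(-5, B))))
Add(Pow(Add(Function('G')(223, -149), t), -1), Mul(-1, -32682)) = Add(Pow(Add(Add(8, 223, Mul(-5, 223, Pow(-149, -1))), -32056), -1), Mul(-1, -32682)) = Add(Pow(Add(Add(8, 223, Mul(-5, 223, Rational(-1, 149))), -32056), -1), 32682) = Add(Pow(Add(Add(8, 223, Rational(1115, 149)), -32056), -1), 32682) = Add(Pow(Add(Rational(35534, 149), -32056), -1), 32682) = Add(Pow(Rational(-4740810, 149), -1), 32682) = Add(Rational(-149, 4740810), 32682) = Rational(154939152271, 4740810)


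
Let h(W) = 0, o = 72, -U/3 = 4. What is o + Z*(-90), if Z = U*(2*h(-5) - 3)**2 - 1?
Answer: 9882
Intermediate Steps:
U = -12 (U = -3*4 = -12)
Z = -109 (Z = -12*(2*0 - 3)**2 - 1 = -12*(0 - 3)**2 - 1 = -12*(-3)**2 - 1 = -12*9 - 1 = -108 - 1 = -109)
o + Z*(-90) = 72 - 109*(-90) = 72 + 9810 = 9882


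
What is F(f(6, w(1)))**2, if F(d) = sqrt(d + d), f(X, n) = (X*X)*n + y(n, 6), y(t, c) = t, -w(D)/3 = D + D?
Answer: -444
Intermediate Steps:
w(D) = -6*D (w(D) = -3*(D + D) = -6*D)
f(X, n) = n + n*X**2 (f(X, n) = (X*X)*n + n = X**2*n + n = n*X**2 + n = n + n*X**2)
F(d) = sqrt(2)*sqrt(d) (F(d) = sqrt(2*d) = sqrt(2)*sqrt(d))
F(f(6, w(1)))**2 = (sqrt(2)*sqrt((-6*1)*(1 + 6**2)))**2 = (sqrt(2)*sqrt(-6*(1 + 36)))**2 = (sqrt(2)*sqrt(-6*37))**2 = (sqrt(2)*sqrt(-222))**2 = (sqrt(2)*(I*sqrt(222)))**2 = (2*I*sqrt(111))**2 = -444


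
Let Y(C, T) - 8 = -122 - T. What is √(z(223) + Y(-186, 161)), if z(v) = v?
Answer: 2*I*√13 ≈ 7.2111*I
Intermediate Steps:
Y(C, T) = -114 - T (Y(C, T) = 8 + (-122 - T) = -114 - T)
√(z(223) + Y(-186, 161)) = √(223 + (-114 - 1*161)) = √(223 + (-114 - 161)) = √(223 - 275) = √(-52) = 2*I*√13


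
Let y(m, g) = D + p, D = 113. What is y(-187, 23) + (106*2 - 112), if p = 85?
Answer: 298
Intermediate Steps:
y(m, g) = 198 (y(m, g) = 113 + 85 = 198)
y(-187, 23) + (106*2 - 112) = 198 + (106*2 - 112) = 198 + (212 - 112) = 198 + 100 = 298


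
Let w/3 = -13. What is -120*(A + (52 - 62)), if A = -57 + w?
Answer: 12720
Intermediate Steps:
w = -39 (w = 3*(-13) = -39)
A = -96 (A = -57 - 39 = -96)
-120*(A + (52 - 62)) = -120*(-96 + (52 - 62)) = -120*(-96 - 10) = -120*(-106) = 12720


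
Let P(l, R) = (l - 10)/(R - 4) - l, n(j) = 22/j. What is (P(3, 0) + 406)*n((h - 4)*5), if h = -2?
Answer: -17809/60 ≈ -296.82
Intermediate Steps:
P(l, R) = -l + (-10 + l)/(-4 + R) (P(l, R) = (-10 + l)/(-4 + R) - l = -l + (-10 + l)/(-4 + R))
(P(3, 0) + 406)*n((h - 4)*5) = ((-10 + 5*3 - 1*0*3)/(-4 + 0) + 406)*(22/(((-2 - 4)*5))) = ((-10 + 15 + 0)/(-4) + 406)*(22/((-6*5))) = (-¼*5 + 406)*(22/(-30)) = (-5/4 + 406)*(22*(-1/30)) = (1619/4)*(-11/15) = -17809/60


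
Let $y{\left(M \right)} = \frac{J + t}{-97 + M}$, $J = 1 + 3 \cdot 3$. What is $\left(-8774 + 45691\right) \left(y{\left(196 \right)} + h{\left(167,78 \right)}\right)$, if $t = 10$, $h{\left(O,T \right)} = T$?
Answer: $\frac{285811414}{99} \approx 2.887 \cdot 10^{6}$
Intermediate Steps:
$J = 10$ ($J = 1 + 9 = 10$)
$y{\left(M \right)} = \frac{20}{-97 + M}$ ($y{\left(M \right)} = \frac{10 + 10}{-97 + M} = \frac{20}{-97 + M}$)
$\left(-8774 + 45691\right) \left(y{\left(196 \right)} + h{\left(167,78 \right)}\right) = \left(-8774 + 45691\right) \left(\frac{20}{-97 + 196} + 78\right) = 36917 \left(\frac{20}{99} + 78\right) = 36917 \cdot \frac{7742}{99} = \frac{285811414}{99}$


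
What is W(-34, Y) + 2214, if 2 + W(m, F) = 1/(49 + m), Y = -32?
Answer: 33181/15 ≈ 2212.1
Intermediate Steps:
W(m, F) = -2 + 1/(49 + m)
W(-34, Y) + 2214 = (-97 - 2*(-34))/(49 - 34) + 2214 = (-97 + 68)/15 + 2214 = (1/15)*(-29) + 2214 = -29/15 + 2214 = 33181/15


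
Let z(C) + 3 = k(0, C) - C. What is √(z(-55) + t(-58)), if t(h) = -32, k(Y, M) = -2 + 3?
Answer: √21 ≈ 4.5826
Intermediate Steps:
k(Y, M) = 1
z(C) = -2 - C (z(C) = -3 + (1 - C) = -2 - C)
√(z(-55) + t(-58)) = √((-2 - 1*(-55)) - 32) = √((-2 + 55) - 32) = √(53 - 32) = √21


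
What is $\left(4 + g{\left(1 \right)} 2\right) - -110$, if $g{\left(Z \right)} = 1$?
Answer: $116$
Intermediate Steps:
$\left(4 + g{\left(1 \right)} 2\right) - -110 = \left(4 + 1 \cdot 2\right) - -110 = \left(4 + 2\right) + 110 = 6 + 110 = 116$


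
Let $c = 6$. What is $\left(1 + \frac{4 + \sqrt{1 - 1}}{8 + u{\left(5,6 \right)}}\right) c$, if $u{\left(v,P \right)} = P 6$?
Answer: $\frac{72}{11} \approx 6.5455$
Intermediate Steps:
$u{\left(v,P \right)} = 6 P$
$\left(1 + \frac{4 + \sqrt{1 - 1}}{8 + u{\left(5,6 \right)}}\right) c = \left(1 + \frac{4 + \sqrt{1 - 1}}{8 + 6 \cdot 6}\right) 6 = \left(1 + \frac{4 + \sqrt{0}}{8 + 36}\right) 6 = \left(1 + \frac{4 + 0}{44}\right) 6 = \left(1 + 4 \cdot \frac{1}{44}\right) 6 = \left(1 + \frac{1}{11}\right) 6 = \frac{12}{11} \cdot 6 = \frac{72}{11}$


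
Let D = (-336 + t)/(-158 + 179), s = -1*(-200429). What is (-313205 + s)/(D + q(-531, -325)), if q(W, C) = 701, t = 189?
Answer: -56388/347 ≈ -162.50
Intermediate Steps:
s = 200429
D = -7 (D = (-336 + 189)/(-158 + 179) = -147/21 = -147*1/21 = -7)
(-313205 + s)/(D + q(-531, -325)) = (-313205 + 200429)/(-7 + 701) = -112776/694 = -112776*1/694 = -56388/347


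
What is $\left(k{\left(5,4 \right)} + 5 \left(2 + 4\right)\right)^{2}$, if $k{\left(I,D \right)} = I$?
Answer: $1225$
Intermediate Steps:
$\left(k{\left(5,4 \right)} + 5 \left(2 + 4\right)\right)^{2} = \left(5 + 5 \left(2 + 4\right)\right)^{2} = \left(5 + 5 \cdot 6\right)^{2} = \left(5 + 30\right)^{2} = 35^{2} = 1225$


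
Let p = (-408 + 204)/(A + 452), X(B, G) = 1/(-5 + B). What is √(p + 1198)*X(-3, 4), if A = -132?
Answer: -√478945/160 ≈ -4.3254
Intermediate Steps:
p = -51/80 (p = (-408 + 204)/(-132 + 452) = -204/320 = -204*1/320 = -51/80 ≈ -0.63750)
√(p + 1198)*X(-3, 4) = √(-51/80 + 1198)/(-5 - 3) = √(95789/80)/(-8) = (√478945/20)*(-⅛) = -√478945/160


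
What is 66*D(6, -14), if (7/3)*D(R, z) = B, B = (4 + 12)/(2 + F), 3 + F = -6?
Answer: -3168/49 ≈ -64.653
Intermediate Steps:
F = -9 (F = -3 - 6 = -9)
B = -16/7 (B = (4 + 12)/(2 - 9) = 16/(-7) = 16*(-⅐) = -16/7 ≈ -2.2857)
D(R, z) = -48/49 (D(R, z) = (3/7)*(-16/7) = -48/49)
66*D(6, -14) = 66*(-48/49) = -3168/49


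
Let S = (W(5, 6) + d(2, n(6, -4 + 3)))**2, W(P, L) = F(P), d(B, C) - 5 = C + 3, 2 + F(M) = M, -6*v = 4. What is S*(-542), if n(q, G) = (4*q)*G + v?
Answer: -911102/9 ≈ -1.0123e+5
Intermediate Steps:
v = -2/3 (v = -1/6*4 = -2/3 ≈ -0.66667)
n(q, G) = -2/3 + 4*G*q (n(q, G) = (4*q)*G - 2/3 = 4*G*q - 2/3 = -2/3 + 4*G*q)
F(M) = -2 + M
d(B, C) = 8 + C (d(B, C) = 5 + (C + 3) = 5 + (3 + C) = 8 + C)
W(P, L) = -2 + P
S = 1681/9 (S = ((-2 + 5) + (8 + (-2/3 + 4*(-4 + 3)*6)))**2 = (3 + (8 + (-2/3 + 4*(-1)*6)))**2 = (3 + (8 + (-2/3 - 24)))**2 = (3 + (8 - 74/3))**2 = (3 - 50/3)**2 = (-41/3)**2 = 1681/9 ≈ 186.78)
S*(-542) = (1681/9)*(-542) = -911102/9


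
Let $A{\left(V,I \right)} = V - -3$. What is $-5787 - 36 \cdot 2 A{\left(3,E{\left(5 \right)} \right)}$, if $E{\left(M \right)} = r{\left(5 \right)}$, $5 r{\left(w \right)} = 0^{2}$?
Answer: $-6219$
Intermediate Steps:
$r{\left(w \right)} = 0$ ($r{\left(w \right)} = \frac{0^{2}}{5} = \frac{1}{5} \cdot 0 = 0$)
$E{\left(M \right)} = 0$
$A{\left(V,I \right)} = 3 + V$ ($A{\left(V,I \right)} = V + 3 = 3 + V$)
$-5787 - 36 \cdot 2 A{\left(3,E{\left(5 \right)} \right)} = -5787 - 36 \cdot 2 \left(3 + 3\right) = -5787 - 72 \cdot 6 = -5787 - 432 = -6219$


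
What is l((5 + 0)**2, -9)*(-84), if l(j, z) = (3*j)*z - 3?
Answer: 56952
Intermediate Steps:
l(j, z) = -3 + 3*j*z (l(j, z) = 3*j*z - 3 = -3 + 3*j*z)
l((5 + 0)**2, -9)*(-84) = (-3 + 3*(5 + 0)**2*(-9))*(-84) = (-3 + 3*5**2*(-9))*(-84) = (-3 + 3*25*(-9))*(-84) = (-3 - 675)*(-84) = -678*(-84) = 56952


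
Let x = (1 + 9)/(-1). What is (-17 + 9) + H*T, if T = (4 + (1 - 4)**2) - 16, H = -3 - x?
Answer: -29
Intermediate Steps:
x = -10 (x = 10*(-1) = -10)
H = 7 (H = -3 - 1*(-10) = -3 + 10 = 7)
T = -3 (T = (4 + (-3)**2) - 16 = (4 + 9) - 16 = 13 - 16 = -3)
(-17 + 9) + H*T = (-17 + 9) + 7*(-3) = -8 - 21 = -29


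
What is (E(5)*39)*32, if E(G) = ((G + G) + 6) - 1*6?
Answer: 12480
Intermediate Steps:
E(G) = 2*G (E(G) = (2*G + 6) - 6 = (6 + 2*G) - 6 = 2*G)
(E(5)*39)*32 = ((2*5)*39)*32 = (10*39)*32 = 390*32 = 12480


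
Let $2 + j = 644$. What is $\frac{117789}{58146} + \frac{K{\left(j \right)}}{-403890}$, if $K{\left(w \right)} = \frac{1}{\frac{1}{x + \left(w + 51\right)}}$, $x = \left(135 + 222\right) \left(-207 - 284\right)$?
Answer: $\frac{3206985663}{1304699330} \approx 2.458$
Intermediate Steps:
$j = 642$ ($j = -2 + 644 = 642$)
$x = -175287$ ($x = 357 \left(-491\right) = -175287$)
$K{\left(w \right)} = -175236 + w$ ($K{\left(w \right)} = \frac{1}{\frac{1}{-175287 + \left(w + 51\right)}} = \frac{1}{\frac{1}{-175287 + \left(51 + w\right)}} = \frac{1}{\frac{1}{-175236 + w}} = -175236 + w$)
$\frac{117789}{58146} + \frac{K{\left(j \right)}}{-403890} = \frac{117789}{58146} + \frac{-175236 + 642}{-403890} = 117789 \cdot \frac{1}{58146} - - \frac{29099}{67315} = \frac{39263}{19382} + \frac{29099}{67315} = \frac{3206985663}{1304699330}$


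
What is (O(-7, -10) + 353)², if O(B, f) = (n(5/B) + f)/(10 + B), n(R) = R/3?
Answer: 485056576/3969 ≈ 1.2221e+5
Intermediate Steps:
n(R) = R/3 (n(R) = R*(⅓) = R/3)
O(B, f) = (f + 5/(3*B))/(10 + B) (O(B, f) = ((5/B)/3 + f)/(10 + B) = (5/(3*B) + f)/(10 + B) = (f + 5/(3*B))/(10 + B))
(O(-7, -10) + 353)² = ((5/3 - 7*(-10))/((-7)*(10 - 7)) + 353)² = (-⅐*(5/3 + 70)/3 + 353)² = (-⅐*⅓*215/3 + 353)² = (-215/63 + 353)² = (22024/63)² = 485056576/3969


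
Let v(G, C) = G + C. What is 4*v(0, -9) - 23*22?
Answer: -542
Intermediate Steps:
v(G, C) = C + G
4*v(0, -9) - 23*22 = 4*(-9 + 0) - 23*22 = 4*(-9) - 506 = -36 - 506 = -542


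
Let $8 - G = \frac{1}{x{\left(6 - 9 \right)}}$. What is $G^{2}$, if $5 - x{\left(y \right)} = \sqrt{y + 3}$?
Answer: $\frac{1521}{25} \approx 60.84$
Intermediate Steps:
$x{\left(y \right)} = 5 - \sqrt{3 + y}$ ($x{\left(y \right)} = 5 - \sqrt{y + 3} = 5 - \sqrt{3 + y}$)
$G = \frac{39}{5}$ ($G = 8 - \frac{1}{5 - \sqrt{3 + \left(6 - 9\right)}} = 8 - \frac{1}{5 - \sqrt{3 - 3}} = 8 - \frac{1}{5 - \sqrt{0}} = 8 - \frac{1}{5 - 0} = 8 - \frac{1}{5 + 0} = 8 - \frac{1}{5} = \frac{39}{5} \approx 7.8$)
$G^{2} = \left(\frac{39}{5}\right)^{2} = \frac{1521}{25}$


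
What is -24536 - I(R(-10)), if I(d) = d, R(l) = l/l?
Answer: -24537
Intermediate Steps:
R(l) = 1
-24536 - I(R(-10)) = -24536 - 1*1 = -24536 - 1 = -24537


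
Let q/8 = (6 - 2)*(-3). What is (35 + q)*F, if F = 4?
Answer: -244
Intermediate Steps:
q = -96 (q = 8*((6 - 2)*(-3)) = 8*(4*(-3)) = 8*(-12) = -96)
(35 + q)*F = (35 - 96)*4 = -61*4 = -244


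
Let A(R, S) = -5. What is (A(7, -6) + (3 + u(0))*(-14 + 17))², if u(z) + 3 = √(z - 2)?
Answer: 7 - 30*I*√2 ≈ 7.0 - 42.426*I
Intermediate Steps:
u(z) = -3 + √(-2 + z) (u(z) = -3 + √(z - 2) = -3 + √(-2 + z))
(A(7, -6) + (3 + u(0))*(-14 + 17))² = (-5 + (3 + (-3 + √(-2 + 0)))*(-14 + 17))² = (-5 + (3 + (-3 + √(-2)))*3)² = (-5 + (3 + (-3 + I*√2))*3)² = (-5 + (I*√2)*3)² = (-5 + 3*I*√2)²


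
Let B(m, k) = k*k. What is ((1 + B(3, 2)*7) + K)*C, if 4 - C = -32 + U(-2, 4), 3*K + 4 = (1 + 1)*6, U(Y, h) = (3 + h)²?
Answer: -1235/3 ≈ -411.67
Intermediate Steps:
B(m, k) = k²
K = 8/3 (K = -4/3 + ((1 + 1)*6)/3 = -4/3 + (2*6)/3 = -4/3 + (⅓)*12 = -4/3 + 4 = 8/3 ≈ 2.6667)
C = -13 (C = 4 - (-32 + (3 + 4)²) = 4 - (-32 + 7²) = 4 - (-32 + 49) = 4 - 1*17 = 4 - 17 = -13)
((1 + B(3, 2)*7) + K)*C = ((1 + 2²*7) + 8/3)*(-13) = ((1 + 4*7) + 8/3)*(-13) = ((1 + 28) + 8/3)*(-13) = (29 + 8/3)*(-13) = (95/3)*(-13) = -1235/3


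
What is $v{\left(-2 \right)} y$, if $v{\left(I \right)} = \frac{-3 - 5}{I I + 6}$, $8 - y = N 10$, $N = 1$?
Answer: $\frac{8}{5} \approx 1.6$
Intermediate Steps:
$y = -2$ ($y = 8 - 1 \cdot 10 = 8 - 10 = -2$)
$v{\left(I \right)} = - \frac{8}{6 + I^{2}}$ ($v{\left(I \right)} = - \frac{8}{I^{2} + 6} = - \frac{8}{6 + I^{2}}$)
$v{\left(-2 \right)} y = - \frac{8}{6 + \left(-2\right)^{2}} \left(-2\right) = - \frac{8}{6 + 4} \left(-2\right) = - \frac{8}{10} \left(-2\right) = \left(-8\right) \frac{1}{10} \left(-2\right) = \left(- \frac{4}{5}\right) \left(-2\right) = \frac{8}{5}$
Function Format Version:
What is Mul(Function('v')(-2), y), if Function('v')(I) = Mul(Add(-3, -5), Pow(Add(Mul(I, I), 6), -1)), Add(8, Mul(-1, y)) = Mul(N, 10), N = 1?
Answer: Rational(8, 5) ≈ 1.6000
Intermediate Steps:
y = -2 (y = Add(8, Mul(-1, Mul(1, 10))) = Add(8, Mul(-1, 10)) = Add(8, -10) = -2)
Function('v')(I) = Mul(-8, Pow(Add(6, Pow(I, 2)), -1)) (Function('v')(I) = Mul(-8, Pow(Add(Pow(I, 2), 6), -1)) = Mul(-8, Pow(Add(6, Pow(I, 2)), -1)))
Mul(Function('v')(-2), y) = Mul(Mul(-8, Pow(Add(6, Pow(-2, 2)), -1)), -2) = Mul(Mul(-8, Pow(Add(6, 4), -1)), -2) = Mul(Mul(-8, Pow(10, -1)), -2) = Mul(Mul(-8, Rational(1, 10)), -2) = Mul(Rational(-4, 5), -2) = Rational(8, 5)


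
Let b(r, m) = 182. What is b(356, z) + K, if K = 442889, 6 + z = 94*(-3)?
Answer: 443071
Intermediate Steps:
z = -288 (z = -6 + 94*(-3) = -6 - 282 = -288)
b(356, z) + K = 182 + 442889 = 443071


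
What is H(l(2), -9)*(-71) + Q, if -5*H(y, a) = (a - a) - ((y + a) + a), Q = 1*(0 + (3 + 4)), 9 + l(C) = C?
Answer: 362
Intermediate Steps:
l(C) = -9 + C
Q = 7 (Q = 1*(0 + 7) = 1*7 = 7)
H(y, a) = y/5 + 2*a/5 (H(y, a) = -((a - a) - ((y + a) + a))/5 = -(0 - ((a + y) + a))/5 = -(0 - (y + 2*a))/5 = -(0 + (-y - 2*a))/5 = -(-y - 2*a)/5 = y/5 + 2*a/5)
H(l(2), -9)*(-71) + Q = ((-9 + 2)/5 + (2/5)*(-9))*(-71) + 7 = ((1/5)*(-7) - 18/5)*(-71) + 7 = (-7/5 - 18/5)*(-71) + 7 = -5*(-71) + 7 = 355 + 7 = 362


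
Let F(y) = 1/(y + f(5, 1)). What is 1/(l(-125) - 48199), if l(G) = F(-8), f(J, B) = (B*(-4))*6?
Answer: -32/1542369 ≈ -2.0747e-5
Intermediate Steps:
f(J, B) = -24*B (f(J, B) = -4*B*6 = -24*B)
F(y) = 1/(-24 + y) (F(y) = 1/(y - 24*1) = 1/(y - 24) = 1/(-24 + y))
l(G) = -1/32 (l(G) = 1/(-24 - 8) = 1/(-32) = -1/32)
1/(l(-125) - 48199) = 1/(-1/32 - 48199) = 1/(-1542369/32) = -32/1542369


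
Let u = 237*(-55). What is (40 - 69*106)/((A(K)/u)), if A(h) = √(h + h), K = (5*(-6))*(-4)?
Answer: 3160553*√15/2 ≈ 6.1204e+6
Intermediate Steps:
K = 120 (K = -30*(-4) = 120)
A(h) = √2*√h (A(h) = √(2*h) = √2*√h)
u = -13035
(40 - 69*106)/((A(K)/u)) = (40 - 69*106)/(((√2*√120)/(-13035))) = (40 - 7314)/(((√2*(2*√30))*(-1/13035))) = -7274*(-869*√15/4) = -(-3160553)*√15/2 = 3160553*√15/2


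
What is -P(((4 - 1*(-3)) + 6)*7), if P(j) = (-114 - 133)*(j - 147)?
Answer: -13832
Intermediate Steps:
P(j) = 36309 - 247*j (P(j) = -247*(-147 + j) = 36309 - 247*j)
-P(((4 - 1*(-3)) + 6)*7) = -(36309 - 247*((4 - 1*(-3)) + 6)*7) = -(36309 - 247*((4 + 3) + 6)*7) = -(36309 - 247*(7 + 6)*7) = -(36309 - 3211*7) = -(36309 - 247*91) = -(36309 - 22477) = -1*13832 = -13832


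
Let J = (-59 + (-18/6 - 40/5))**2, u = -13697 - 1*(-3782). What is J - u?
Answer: 14815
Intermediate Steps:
u = -9915 (u = -13697 + 3782 = -9915)
J = 4900 (J = (-59 + (-18*1/6 - 40*1/5))**2 = (-59 + (-3 - 8))**2 = (-59 - 11)**2 = (-70)**2 = 4900)
J - u = 4900 - 1*(-9915) = 4900 + 9915 = 14815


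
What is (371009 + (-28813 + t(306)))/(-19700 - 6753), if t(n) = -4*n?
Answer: -340972/26453 ≈ -12.890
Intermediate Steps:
(371009 + (-28813 + t(306)))/(-19700 - 6753) = (371009 + (-28813 - 4*306))/(-19700 - 6753) = (371009 + (-28813 - 1224))/(-26453) = (371009 - 30037)*(-1/26453) = 340972*(-1/26453) = -340972/26453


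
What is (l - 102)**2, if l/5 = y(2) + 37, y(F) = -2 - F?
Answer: 3969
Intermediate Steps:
l = 165 (l = 5*((-2 - 1*2) + 37) = 5*((-2 - 2) + 37) = 5*(-4 + 37) = 5*33 = 165)
(l - 102)**2 = (165 - 102)**2 = 63**2 = 3969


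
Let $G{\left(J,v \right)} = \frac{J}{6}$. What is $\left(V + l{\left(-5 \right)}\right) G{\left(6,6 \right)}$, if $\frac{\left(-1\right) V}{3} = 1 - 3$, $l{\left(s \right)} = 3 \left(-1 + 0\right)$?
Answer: $3$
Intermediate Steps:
$G{\left(J,v \right)} = \frac{J}{6}$ ($G{\left(J,v \right)} = J \frac{1}{6} = \frac{J}{6}$)
$l{\left(s \right)} = -3$ ($l{\left(s \right)} = 3 \left(-1\right) = -3$)
$V = 6$ ($V = - 3 \left(1 - 3\right) = \left(-3\right) \left(-2\right) = 6$)
$\left(V + l{\left(-5 \right)}\right) G{\left(6,6 \right)} = \left(6 - 3\right) \frac{1}{6} \cdot 6 = 3 \cdot 1 = 3$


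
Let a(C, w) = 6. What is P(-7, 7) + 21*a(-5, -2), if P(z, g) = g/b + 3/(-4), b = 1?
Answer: 529/4 ≈ 132.25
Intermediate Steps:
P(z, g) = -3/4 + g (P(z, g) = g/1 + 3/(-4) = g*1 + 3*(-1/4) = g - 3/4 = -3/4 + g)
P(-7, 7) + 21*a(-5, -2) = (-3/4 + 7) + 21*6 = 25/4 + 126 = 529/4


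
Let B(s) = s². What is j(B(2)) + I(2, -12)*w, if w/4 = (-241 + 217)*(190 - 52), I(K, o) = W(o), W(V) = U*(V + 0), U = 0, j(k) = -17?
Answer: -17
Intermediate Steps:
W(V) = 0 (W(V) = 0*(V + 0) = 0*V = 0)
I(K, o) = 0
w = -13248 (w = 4*((-241 + 217)*(190 - 52)) = 4*(-24*138) = 4*(-3312) = -13248)
j(B(2)) + I(2, -12)*w = -17 + 0*(-13248) = -17 + 0 = -17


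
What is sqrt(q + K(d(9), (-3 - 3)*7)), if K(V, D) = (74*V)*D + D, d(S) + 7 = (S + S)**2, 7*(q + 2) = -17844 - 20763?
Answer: I*sqrt(48548969)/7 ≈ 995.39*I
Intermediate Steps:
q = -38621/7 (q = -2 + (-17844 - 20763)/7 = -2 + (1/7)*(-38607) = -2 - 38607/7 = -38621/7 ≈ -5517.3)
d(S) = -7 + 4*S**2 (d(S) = -7 + (S + S)**2 = -7 + (2*S)**2 = -7 + 4*S**2)
K(V, D) = D + 74*D*V (K(V, D) = 74*D*V + D = D + 74*D*V)
sqrt(q + K(d(9), (-3 - 3)*7)) = sqrt(-38621/7 + ((-3 - 3)*7)*(1 + 74*(-7 + 4*9**2))) = sqrt(-38621/7 + (-6*7)*(1 + 74*(-7 + 4*81))) = sqrt(-38621/7 - 42*(1 + 74*(-7 + 324))) = sqrt(-38621/7 - 42*(1 + 74*317)) = sqrt(-38621/7 - 42*(1 + 23458)) = sqrt(-38621/7 - 42*23459) = sqrt(-38621/7 - 985278) = sqrt(-6935567/7) = I*sqrt(48548969)/7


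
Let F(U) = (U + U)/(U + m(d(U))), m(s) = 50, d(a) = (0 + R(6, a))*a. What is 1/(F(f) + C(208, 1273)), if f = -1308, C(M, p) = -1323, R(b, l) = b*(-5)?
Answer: -629/830859 ≈ -0.00075705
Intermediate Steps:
R(b, l) = -5*b
d(a) = -30*a (d(a) = (0 - 5*6)*a = (0 - 30)*a = -30*a)
F(U) = 2*U/(50 + U) (F(U) = (U + U)/(U + 50) = (2*U)/(50 + U) = 2*U/(50 + U))
1/(F(f) + C(208, 1273)) = 1/(2*(-1308)/(50 - 1308) - 1323) = 1/(2*(-1308)/(-1258) - 1323) = 1/(2*(-1308)*(-1/1258) - 1323) = 1/(1308/629 - 1323) = 1/(-830859/629) = -629/830859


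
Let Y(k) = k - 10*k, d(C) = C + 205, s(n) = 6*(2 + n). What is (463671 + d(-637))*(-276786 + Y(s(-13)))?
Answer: -127942905888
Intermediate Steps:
s(n) = 12 + 6*n
d(C) = 205 + C
Y(k) = -9*k
(463671 + d(-637))*(-276786 + Y(s(-13))) = (463671 + (205 - 637))*(-276786 - 9*(12 + 6*(-13))) = (463671 - 432)*(-276786 - 9*(12 - 78)) = 463239*(-276786 - 9*(-66)) = 463239*(-276786 + 594) = 463239*(-276192) = -127942905888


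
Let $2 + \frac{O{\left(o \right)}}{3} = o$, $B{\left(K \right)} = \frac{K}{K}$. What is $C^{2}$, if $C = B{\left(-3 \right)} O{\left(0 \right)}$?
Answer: $36$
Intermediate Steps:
$B{\left(K \right)} = 1$
$O{\left(o \right)} = -6 + 3 o$
$C = -6$ ($C = 1 \left(-6 + 3 \cdot 0\right) = 1 \left(-6 + 0\right) = 1 \left(-6\right) = -6$)
$C^{2} = \left(-6\right)^{2} = 36$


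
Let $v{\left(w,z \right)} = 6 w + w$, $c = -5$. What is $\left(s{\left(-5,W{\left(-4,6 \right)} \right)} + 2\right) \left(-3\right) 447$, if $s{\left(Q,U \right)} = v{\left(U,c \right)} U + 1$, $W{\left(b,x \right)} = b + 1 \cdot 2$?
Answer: $-41571$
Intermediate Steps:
$W{\left(b,x \right)} = 2 + b$ ($W{\left(b,x \right)} = b + 2 = 2 + b$)
$v{\left(w,z \right)} = 7 w$
$s{\left(Q,U \right)} = 1 + 7 U^{2}$ ($s{\left(Q,U \right)} = 7 U U + 1 = 7 U^{2} + 1 = 1 + 7 U^{2}$)
$\left(s{\left(-5,W{\left(-4,6 \right)} \right)} + 2\right) \left(-3\right) 447 = \left(\left(1 + 7 \left(2 - 4\right)^{2}\right) + 2\right) \left(-3\right) 447 = \left(\left(1 + 7 \left(-2\right)^{2}\right) + 2\right) \left(-3\right) 447 = \left(\left(1 + 7 \cdot 4\right) + 2\right) \left(-3\right) 447 = \left(\left(1 + 28\right) + 2\right) \left(-3\right) 447 = \left(29 + 2\right) \left(-3\right) 447 = 31 \left(-3\right) 447 = \left(-93\right) 447 = -41571$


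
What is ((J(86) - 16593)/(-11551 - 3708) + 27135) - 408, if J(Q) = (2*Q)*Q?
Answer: 407829094/15259 ≈ 26727.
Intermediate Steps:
J(Q) = 2*Q**2
((J(86) - 16593)/(-11551 - 3708) + 27135) - 408 = ((2*86**2 - 16593)/(-11551 - 3708) + 27135) - 408 = ((2*7396 - 16593)/(-15259) + 27135) - 408 = ((14792 - 16593)*(-1/15259) + 27135) - 408 = (-1801*(-1/15259) + 27135) - 408 = (1801/15259 + 27135) - 408 = 414054766/15259 - 408 = 407829094/15259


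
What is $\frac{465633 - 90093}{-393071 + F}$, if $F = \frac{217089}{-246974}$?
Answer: $- \frac{92748615960}{97078534243} \approx -0.9554$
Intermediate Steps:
$F = - \frac{217089}{246974}$ ($F = 217089 \left(- \frac{1}{246974}\right) = - \frac{217089}{246974} \approx -0.87899$)
$\frac{465633 - 90093}{-393071 + F} = \frac{465633 - 90093}{-393071 - \frac{217089}{246974}} = \frac{375540}{- \frac{97078534243}{246974}} = 375540 \left(- \frac{246974}{97078534243}\right) = - \frac{92748615960}{97078534243}$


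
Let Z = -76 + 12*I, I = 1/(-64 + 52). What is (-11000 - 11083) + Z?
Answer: -22160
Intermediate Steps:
I = -1/12 (I = 1/(-12) = -1/12 ≈ -0.083333)
Z = -77 (Z = -76 + 12*(-1/12) = -76 - 1 = -77)
(-11000 - 11083) + Z = (-11000 - 11083) - 77 = -22083 - 77 = -22160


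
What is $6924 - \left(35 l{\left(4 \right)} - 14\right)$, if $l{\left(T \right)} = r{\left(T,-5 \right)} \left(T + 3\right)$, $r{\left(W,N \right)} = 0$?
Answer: $6938$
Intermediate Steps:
$l{\left(T \right)} = 0$ ($l{\left(T \right)} = 0 \left(T + 3\right) = 0 \left(3 + T\right) = 0$)
$6924 - \left(35 l{\left(4 \right)} - 14\right) = 6924 - \left(35 \cdot 0 - 14\right) = 6924 - \left(0 - 14\right) = 6924 - -14 = 6924 + 14 = 6938$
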